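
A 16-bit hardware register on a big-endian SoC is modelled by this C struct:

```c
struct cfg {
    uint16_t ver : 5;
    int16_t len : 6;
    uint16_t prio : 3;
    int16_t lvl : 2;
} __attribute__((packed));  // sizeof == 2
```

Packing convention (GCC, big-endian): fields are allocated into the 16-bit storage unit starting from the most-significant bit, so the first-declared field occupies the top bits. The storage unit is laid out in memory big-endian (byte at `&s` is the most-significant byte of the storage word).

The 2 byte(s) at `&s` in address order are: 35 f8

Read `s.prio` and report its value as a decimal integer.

[0]=0x35 [1]=0xf8 (big-endian) → word 0x35f8
ver:5 @ bit 11 → (0x35f8>>11)&0x1f = 0x6
len:6 @ bit 5 → (0x35f8>>5)&0x3f = 0x2f
prio:3 @ bit 2 → (0x35f8>>2)&0x7 = 0x6  ←
lvl:2 @ bit 0 → (0x35f8>>0)&0x3 = 0x0

6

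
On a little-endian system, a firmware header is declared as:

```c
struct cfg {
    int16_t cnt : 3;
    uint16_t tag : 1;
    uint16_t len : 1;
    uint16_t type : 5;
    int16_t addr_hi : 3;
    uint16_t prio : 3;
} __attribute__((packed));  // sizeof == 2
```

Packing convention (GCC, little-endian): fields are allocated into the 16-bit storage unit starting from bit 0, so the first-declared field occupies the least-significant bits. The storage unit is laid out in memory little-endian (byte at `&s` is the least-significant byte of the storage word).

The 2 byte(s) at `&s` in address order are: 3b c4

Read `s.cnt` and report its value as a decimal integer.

[0]=0x3b [1]=0xc4 (little-endian) → word 0xc43b
cnt [0+:3] = (word>>0) & 0x7 = 3  ←
tag [3+:1] = (word>>3) & 0x1 = 1
len [4+:1] = (word>>4) & 0x1 = 1
type [5+:5] = (word>>5) & 0x1f = 1
addr_hi [10+:3] = (word>>10) & 0x7 = 1
prio [13+:3] = (word>>13) & 0x7 = 6
cnt signed 3b, MSB=0: value = 3

3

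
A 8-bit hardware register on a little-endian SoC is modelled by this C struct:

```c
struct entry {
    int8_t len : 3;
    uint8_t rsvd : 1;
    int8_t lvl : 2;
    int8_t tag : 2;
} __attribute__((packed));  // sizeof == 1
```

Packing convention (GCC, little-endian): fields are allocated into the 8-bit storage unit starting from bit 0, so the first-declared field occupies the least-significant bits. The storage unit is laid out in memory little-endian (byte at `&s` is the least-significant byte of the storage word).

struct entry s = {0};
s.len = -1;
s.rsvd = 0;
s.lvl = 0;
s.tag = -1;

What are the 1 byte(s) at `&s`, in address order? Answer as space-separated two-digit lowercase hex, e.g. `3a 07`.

c7

len:3 = -1 → 0x7 << 0 → word 0x07
rsvd:1 = 0 → 0x0 << 3 → word 0x07
lvl:2 = 0 → 0x0 << 4 → word 0x07
tag:2 = -1 → 0x3 << 6 → word 0xc7
word = 0xc7 → little-endian bytes:
  [0]=0xc7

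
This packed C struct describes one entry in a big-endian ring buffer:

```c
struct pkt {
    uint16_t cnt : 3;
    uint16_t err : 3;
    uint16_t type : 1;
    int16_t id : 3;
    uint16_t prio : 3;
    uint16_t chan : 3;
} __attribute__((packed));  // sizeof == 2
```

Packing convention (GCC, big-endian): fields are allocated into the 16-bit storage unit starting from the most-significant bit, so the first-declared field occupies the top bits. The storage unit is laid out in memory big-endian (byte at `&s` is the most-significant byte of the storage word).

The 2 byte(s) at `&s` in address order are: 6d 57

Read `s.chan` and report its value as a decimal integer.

[0]=0x6d [1]=0x57 (big-endian) → word 0x6d57
cnt:3 @ bit 13 → (0x6d57>>13)&0x7 = 0x3
err:3 @ bit 10 → (0x6d57>>10)&0x7 = 0x3
type:1 @ bit 9 → (0x6d57>>9)&0x1 = 0x0
id:3 @ bit 6 → (0x6d57>>6)&0x7 = 0x5
prio:3 @ bit 3 → (0x6d57>>3)&0x7 = 0x2
chan:3 @ bit 0 → (0x6d57>>0)&0x7 = 0x7  ←

7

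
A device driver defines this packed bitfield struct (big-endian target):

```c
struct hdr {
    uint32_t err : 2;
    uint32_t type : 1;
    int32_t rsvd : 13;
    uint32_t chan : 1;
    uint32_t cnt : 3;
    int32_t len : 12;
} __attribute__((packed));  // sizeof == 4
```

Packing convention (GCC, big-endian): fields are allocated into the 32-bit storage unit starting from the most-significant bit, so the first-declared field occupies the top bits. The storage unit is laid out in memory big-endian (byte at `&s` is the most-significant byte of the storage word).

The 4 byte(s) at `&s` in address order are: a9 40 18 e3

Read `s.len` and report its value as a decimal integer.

-1821

[0]=0xa9 [1]=0x40 [2]=0x18 [3]=0xe3 (big-endian) → word 0xa94018e3
err [30+:2] = (word>>30) & 0x3 = 2
type [29+:1] = (word>>29) & 0x1 = 1
rsvd [16+:13] = (word>>16) & 0x1fff = 2368
chan [15+:1] = (word>>15) & 0x1 = 0
cnt [12+:3] = (word>>12) & 0x7 = 1
len [0+:12] = (word>>0) & 0xfff = 2275  ←
len signed 12b, MSB=1: 2275 - 4096 = -1821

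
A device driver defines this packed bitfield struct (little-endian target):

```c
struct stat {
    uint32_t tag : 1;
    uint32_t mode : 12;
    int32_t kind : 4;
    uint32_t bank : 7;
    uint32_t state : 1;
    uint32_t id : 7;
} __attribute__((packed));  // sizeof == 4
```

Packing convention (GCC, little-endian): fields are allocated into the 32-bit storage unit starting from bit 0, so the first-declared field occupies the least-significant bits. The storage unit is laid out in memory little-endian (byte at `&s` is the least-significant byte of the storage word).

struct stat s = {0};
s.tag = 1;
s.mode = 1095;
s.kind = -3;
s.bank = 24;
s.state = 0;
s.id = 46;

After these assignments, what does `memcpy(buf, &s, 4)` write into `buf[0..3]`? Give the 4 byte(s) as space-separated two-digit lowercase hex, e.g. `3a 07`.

8f a8 31 5c

tag (1b) val=1 bits=0x1 at bit 0: 0x00000001
mode (12b) val=1095 bits=0x447 at bit 1: 0x0000088f
kind (4b) val=-3 bits=0xd at bit 13: 0x0001a88f
bank (7b) val=24 bits=0x18 at bit 17: 0x0031a88f
state (1b) val=0 bits=0x0 at bit 24: 0x0031a88f
id (7b) val=46 bits=0x2e at bit 25: 0x5c31a88f
word = 0x5c31a88f → little-endian bytes:
  [0]=0x8f  [1]=0xa8  [2]=0x31  [3]=0x5c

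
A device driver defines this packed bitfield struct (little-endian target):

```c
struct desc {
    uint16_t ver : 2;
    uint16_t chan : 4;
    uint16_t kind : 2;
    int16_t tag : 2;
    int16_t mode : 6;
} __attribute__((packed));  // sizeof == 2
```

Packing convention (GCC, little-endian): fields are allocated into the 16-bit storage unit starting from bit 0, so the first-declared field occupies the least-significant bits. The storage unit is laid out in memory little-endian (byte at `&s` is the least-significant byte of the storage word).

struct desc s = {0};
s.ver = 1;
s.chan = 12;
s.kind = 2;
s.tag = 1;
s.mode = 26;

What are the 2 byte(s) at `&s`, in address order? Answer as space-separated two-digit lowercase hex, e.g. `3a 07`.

b1 69

[0+:2] ver=1 & 0x3 = 0x1; word=0x0001
[2+:4] chan=12 & 0xf = 0xc; word=0x0031
[6+:2] kind=2 & 0x3 = 0x2; word=0x00b1
[8+:2] tag=1 & 0x3 = 0x1; word=0x01b1
[10+:6] mode=26 & 0x3f = 0x1a; word=0x69b1
word = 0x69b1 → little-endian bytes:
  [0]=0xb1  [1]=0x69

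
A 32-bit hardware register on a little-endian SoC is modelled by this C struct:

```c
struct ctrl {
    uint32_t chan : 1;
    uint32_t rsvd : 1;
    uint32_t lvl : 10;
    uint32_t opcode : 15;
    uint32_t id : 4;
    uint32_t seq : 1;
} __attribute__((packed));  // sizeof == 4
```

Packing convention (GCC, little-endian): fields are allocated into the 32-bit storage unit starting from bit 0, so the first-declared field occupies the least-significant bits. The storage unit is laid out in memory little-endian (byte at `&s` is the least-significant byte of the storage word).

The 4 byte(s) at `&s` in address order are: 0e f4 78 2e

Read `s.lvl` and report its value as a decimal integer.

259

[0]=0x0e [1]=0xf4 [2]=0x78 [3]=0x2e (little-endian) → word 0x2e78f40e
chan:1 @ bit 0 → (0x2e78f40e>>0)&0x1 = 0x0
rsvd:1 @ bit 1 → (0x2e78f40e>>1)&0x1 = 0x1
lvl:10 @ bit 2 → (0x2e78f40e>>2)&0x3ff = 0x103  ←
opcode:15 @ bit 12 → (0x2e78f40e>>12)&0x7fff = 0x678f
id:4 @ bit 27 → (0x2e78f40e>>27)&0xf = 0x5
seq:1 @ bit 31 → (0x2e78f40e>>31)&0x1 = 0x0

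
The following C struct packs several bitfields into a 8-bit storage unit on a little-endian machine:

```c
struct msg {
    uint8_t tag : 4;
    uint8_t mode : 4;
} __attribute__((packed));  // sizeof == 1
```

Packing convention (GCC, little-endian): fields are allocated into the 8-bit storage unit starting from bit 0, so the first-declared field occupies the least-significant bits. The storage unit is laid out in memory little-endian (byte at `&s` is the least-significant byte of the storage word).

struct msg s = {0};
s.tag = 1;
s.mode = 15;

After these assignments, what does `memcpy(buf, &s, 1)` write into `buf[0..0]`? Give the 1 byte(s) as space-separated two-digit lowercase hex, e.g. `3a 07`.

f1

tag (4b) val=1 bits=0x1 at bit 0: 0x01
mode (4b) val=15 bits=0xf at bit 4: 0xf1
word = 0xf1 → little-endian bytes:
  [0]=0xf1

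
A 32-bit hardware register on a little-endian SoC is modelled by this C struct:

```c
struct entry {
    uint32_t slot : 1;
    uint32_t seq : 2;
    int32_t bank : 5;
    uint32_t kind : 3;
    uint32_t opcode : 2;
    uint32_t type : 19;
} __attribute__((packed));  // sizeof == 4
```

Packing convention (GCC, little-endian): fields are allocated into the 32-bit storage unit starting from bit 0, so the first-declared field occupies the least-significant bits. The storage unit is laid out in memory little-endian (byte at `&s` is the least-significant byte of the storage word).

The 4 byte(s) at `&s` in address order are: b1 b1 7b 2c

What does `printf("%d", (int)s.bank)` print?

-10

[0]=0xb1 [1]=0xb1 [2]=0x7b [3]=0x2c (little-endian) → word 0x2c7bb1b1
slot:1 @ bit 0 → (0x2c7bb1b1>>0)&0x1 = 0x1
seq:2 @ bit 1 → (0x2c7bb1b1>>1)&0x3 = 0x0
bank:5 @ bit 3 → (0x2c7bb1b1>>3)&0x1f = 0x16  ←
kind:3 @ bit 8 → (0x2c7bb1b1>>8)&0x7 = 0x1
opcode:2 @ bit 11 → (0x2c7bb1b1>>11)&0x3 = 0x2
type:19 @ bit 13 → (0x2c7bb1b1>>13)&0x7ffff = 0x163dd
bank signed 5b, MSB=1: 22 - 32 = -10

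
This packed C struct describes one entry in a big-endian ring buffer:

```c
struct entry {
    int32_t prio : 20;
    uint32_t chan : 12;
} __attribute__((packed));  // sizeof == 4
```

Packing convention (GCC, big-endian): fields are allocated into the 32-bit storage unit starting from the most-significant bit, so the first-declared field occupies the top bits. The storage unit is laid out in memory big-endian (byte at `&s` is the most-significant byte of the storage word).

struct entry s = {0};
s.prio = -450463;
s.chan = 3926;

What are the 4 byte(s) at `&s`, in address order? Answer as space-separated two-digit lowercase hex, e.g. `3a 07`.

prio (20b) val=-450463 bits=0x92061 at bit 12: 0x92061000
chan (12b) val=3926 bits=0xf56 at bit 0: 0x92061f56
word = 0x92061f56 → big-endian bytes:
  [0]=0x92  [1]=0x06  [2]=0x1f  [3]=0x56

92 06 1f 56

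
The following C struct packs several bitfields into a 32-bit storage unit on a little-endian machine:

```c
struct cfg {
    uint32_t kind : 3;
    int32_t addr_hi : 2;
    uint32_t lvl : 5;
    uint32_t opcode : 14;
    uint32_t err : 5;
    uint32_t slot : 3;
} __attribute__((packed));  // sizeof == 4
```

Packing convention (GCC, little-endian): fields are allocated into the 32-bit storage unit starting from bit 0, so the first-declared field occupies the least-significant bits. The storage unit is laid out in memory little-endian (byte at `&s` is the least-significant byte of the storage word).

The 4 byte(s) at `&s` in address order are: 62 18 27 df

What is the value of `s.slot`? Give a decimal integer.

[0]=0x62 [1]=0x18 [2]=0x27 [3]=0xdf (little-endian) → word 0xdf271862
kind:3 @ bit 0 → (0xdf271862>>0)&0x7 = 0x2
addr_hi:2 @ bit 3 → (0xdf271862>>3)&0x3 = 0x0
lvl:5 @ bit 5 → (0xdf271862>>5)&0x1f = 0x3
opcode:14 @ bit 10 → (0xdf271862>>10)&0x3fff = 0x9c6
err:5 @ bit 24 → (0xdf271862>>24)&0x1f = 0x1f
slot:3 @ bit 29 → (0xdf271862>>29)&0x7 = 0x6  ←

6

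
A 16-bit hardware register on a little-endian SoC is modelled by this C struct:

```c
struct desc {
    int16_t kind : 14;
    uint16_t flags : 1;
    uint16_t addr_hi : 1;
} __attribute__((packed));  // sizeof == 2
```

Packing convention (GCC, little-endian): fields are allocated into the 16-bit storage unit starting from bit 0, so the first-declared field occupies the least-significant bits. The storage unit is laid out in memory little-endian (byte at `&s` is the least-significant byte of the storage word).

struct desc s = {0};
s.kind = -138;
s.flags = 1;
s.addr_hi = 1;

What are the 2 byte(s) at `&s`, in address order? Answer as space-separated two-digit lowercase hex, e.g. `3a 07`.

kind:14 = -138 → 0x3f76 << 0 → word 0x3f76
flags:1 = 1 → 0x1 << 14 → word 0x7f76
addr_hi:1 = 1 → 0x1 << 15 → word 0xff76
word = 0xff76 → little-endian bytes:
  [0]=0x76  [1]=0xff

76 ff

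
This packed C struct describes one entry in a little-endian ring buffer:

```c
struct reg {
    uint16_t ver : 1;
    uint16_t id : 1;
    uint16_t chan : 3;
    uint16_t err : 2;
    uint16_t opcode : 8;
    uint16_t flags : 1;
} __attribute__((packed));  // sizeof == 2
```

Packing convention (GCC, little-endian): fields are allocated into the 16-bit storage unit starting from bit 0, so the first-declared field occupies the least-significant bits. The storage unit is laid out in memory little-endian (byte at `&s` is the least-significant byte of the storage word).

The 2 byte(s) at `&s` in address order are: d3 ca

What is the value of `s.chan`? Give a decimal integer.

[0]=0xd3 [1]=0xca (little-endian) → word 0xcad3
ver:1 @ bit 0 → (0xcad3>>0)&0x1 = 0x1
id:1 @ bit 1 → (0xcad3>>1)&0x1 = 0x1
chan:3 @ bit 2 → (0xcad3>>2)&0x7 = 0x4  ←
err:2 @ bit 5 → (0xcad3>>5)&0x3 = 0x2
opcode:8 @ bit 7 → (0xcad3>>7)&0xff = 0x95
flags:1 @ bit 15 → (0xcad3>>15)&0x1 = 0x1

4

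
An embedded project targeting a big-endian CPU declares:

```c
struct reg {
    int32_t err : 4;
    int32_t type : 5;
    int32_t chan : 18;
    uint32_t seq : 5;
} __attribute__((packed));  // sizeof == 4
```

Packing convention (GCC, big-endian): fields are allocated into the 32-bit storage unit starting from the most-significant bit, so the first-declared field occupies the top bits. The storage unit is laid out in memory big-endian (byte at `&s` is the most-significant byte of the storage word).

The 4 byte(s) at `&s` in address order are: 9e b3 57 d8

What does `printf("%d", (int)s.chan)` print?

105150

[0]=0x9e [1]=0xb3 [2]=0x57 [3]=0xd8 (big-endian) → word 0x9eb357d8
err:4 @ bit 28 → (0x9eb357d8>>28)&0xf = 0x9
type:5 @ bit 23 → (0x9eb357d8>>23)&0x1f = 0x1d
chan:18 @ bit 5 → (0x9eb357d8>>5)&0x3ffff = 0x19abe  ←
seq:5 @ bit 0 → (0x9eb357d8>>0)&0x1f = 0x18
chan signed 18b, MSB=0: value = 105150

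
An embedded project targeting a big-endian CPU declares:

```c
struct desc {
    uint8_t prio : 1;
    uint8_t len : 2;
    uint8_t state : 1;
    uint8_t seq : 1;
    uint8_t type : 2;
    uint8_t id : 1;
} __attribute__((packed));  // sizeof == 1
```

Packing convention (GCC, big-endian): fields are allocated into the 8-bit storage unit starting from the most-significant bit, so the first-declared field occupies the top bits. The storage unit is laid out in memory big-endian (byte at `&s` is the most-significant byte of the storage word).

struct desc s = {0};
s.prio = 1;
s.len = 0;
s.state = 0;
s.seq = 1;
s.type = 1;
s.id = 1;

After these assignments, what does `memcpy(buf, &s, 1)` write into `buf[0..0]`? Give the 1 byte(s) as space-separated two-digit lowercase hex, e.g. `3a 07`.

[7+:1] prio=1 & 0x1 = 0x1; word=0x80
[5+:2] len=0 & 0x3 = 0x0; word=0x80
[4+:1] state=0 & 0x1 = 0x0; word=0x80
[3+:1] seq=1 & 0x1 = 0x1; word=0x88
[1+:2] type=1 & 0x3 = 0x1; word=0x8a
[0+:1] id=1 & 0x1 = 0x1; word=0x8b
word = 0x8b → big-endian bytes:
  [0]=0x8b

8b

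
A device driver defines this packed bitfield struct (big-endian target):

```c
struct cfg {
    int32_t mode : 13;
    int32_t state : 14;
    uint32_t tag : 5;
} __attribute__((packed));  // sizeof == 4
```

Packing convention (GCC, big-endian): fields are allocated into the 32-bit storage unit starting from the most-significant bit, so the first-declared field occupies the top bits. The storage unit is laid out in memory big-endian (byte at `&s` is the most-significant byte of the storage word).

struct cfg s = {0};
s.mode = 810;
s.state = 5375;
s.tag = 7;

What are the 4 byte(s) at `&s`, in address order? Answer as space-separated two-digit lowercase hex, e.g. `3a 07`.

19 52 9f e7

mode (13b) val=810 bits=0x32a at bit 19: 0x19500000
state (14b) val=5375 bits=0x14ff at bit 5: 0x19529fe0
tag (5b) val=7 bits=0x7 at bit 0: 0x19529fe7
word = 0x19529fe7 → big-endian bytes:
  [0]=0x19  [1]=0x52  [2]=0x9f  [3]=0xe7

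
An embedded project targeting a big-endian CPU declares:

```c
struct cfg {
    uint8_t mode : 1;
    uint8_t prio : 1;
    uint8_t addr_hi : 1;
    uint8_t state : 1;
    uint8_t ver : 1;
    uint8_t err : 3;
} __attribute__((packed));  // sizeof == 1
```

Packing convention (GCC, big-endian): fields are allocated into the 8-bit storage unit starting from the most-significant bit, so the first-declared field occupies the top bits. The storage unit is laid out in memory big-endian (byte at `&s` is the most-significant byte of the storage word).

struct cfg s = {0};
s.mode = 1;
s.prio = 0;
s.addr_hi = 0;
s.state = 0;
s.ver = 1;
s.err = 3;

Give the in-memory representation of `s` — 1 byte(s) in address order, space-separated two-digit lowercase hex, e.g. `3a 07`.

[7+:1] mode=1 & 0x1 = 0x1; word=0x80
[6+:1] prio=0 & 0x1 = 0x0; word=0x80
[5+:1] addr_hi=0 & 0x1 = 0x0; word=0x80
[4+:1] state=0 & 0x1 = 0x0; word=0x80
[3+:1] ver=1 & 0x1 = 0x1; word=0x88
[0+:3] err=3 & 0x7 = 0x3; word=0x8b
word = 0x8b → big-endian bytes:
  [0]=0x8b

8b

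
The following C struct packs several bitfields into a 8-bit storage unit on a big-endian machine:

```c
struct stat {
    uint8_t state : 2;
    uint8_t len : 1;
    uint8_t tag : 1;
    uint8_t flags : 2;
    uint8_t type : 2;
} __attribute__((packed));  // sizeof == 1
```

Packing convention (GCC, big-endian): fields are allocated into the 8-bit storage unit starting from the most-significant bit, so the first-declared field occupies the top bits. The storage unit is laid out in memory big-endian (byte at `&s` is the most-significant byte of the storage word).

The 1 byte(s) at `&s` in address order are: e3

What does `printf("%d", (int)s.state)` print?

[0]=0xe3 (big-endian) → word 0xe3
state:2 @ bit 6 → (0xe3>>6)&0x3 = 0x3  ←
len:1 @ bit 5 → (0xe3>>5)&0x1 = 0x1
tag:1 @ bit 4 → (0xe3>>4)&0x1 = 0x0
flags:2 @ bit 2 → (0xe3>>2)&0x3 = 0x0
type:2 @ bit 0 → (0xe3>>0)&0x3 = 0x3

3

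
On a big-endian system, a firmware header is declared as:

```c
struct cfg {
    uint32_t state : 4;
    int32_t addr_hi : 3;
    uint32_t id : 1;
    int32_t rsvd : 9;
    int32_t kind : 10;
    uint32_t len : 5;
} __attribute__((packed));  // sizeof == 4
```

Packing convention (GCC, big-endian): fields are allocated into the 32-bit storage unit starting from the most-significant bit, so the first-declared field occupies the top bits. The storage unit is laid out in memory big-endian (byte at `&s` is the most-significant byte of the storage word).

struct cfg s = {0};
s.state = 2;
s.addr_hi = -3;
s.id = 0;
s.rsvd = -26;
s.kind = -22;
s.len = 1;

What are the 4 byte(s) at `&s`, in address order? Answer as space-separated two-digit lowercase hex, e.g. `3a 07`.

2a f3 7d 41

[28+:4] state=2 & 0xf = 0x2; word=0x20000000
[25+:3] addr_hi=-3 & 0x7 = 0x5; word=0x2a000000
[24+:1] id=0 & 0x1 = 0x0; word=0x2a000000
[15+:9] rsvd=-26 & 0x1ff = 0x1e6; word=0x2af30000
[5+:10] kind=-22 & 0x3ff = 0x3ea; word=0x2af37d40
[0+:5] len=1 & 0x1f = 0x1; word=0x2af37d41
word = 0x2af37d41 → big-endian bytes:
  [0]=0x2a  [1]=0xf3  [2]=0x7d  [3]=0x41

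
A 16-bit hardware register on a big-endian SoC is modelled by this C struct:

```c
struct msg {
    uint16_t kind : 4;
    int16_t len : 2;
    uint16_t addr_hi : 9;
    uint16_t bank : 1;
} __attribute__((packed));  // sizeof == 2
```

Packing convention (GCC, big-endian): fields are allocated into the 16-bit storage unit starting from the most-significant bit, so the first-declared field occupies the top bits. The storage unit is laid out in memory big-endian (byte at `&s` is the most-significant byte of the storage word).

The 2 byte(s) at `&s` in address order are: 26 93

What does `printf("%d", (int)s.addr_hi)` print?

329

[0]=0x26 [1]=0x93 (big-endian) → word 0x2693
kind:4 @ bit 12 → (0x2693>>12)&0xf = 0x2
len:2 @ bit 10 → (0x2693>>10)&0x3 = 0x1
addr_hi:9 @ bit 1 → (0x2693>>1)&0x1ff = 0x149  ←
bank:1 @ bit 0 → (0x2693>>0)&0x1 = 0x1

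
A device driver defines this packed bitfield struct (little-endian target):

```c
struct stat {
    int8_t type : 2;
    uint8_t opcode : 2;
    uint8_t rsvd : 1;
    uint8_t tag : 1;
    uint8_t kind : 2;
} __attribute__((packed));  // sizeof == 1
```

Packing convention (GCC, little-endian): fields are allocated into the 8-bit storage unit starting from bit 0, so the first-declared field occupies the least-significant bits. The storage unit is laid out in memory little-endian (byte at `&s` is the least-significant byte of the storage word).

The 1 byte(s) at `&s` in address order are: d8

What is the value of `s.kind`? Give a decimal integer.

[0]=0xd8 (little-endian) → word 0xd8
type:2 @ bit 0 → (0xd8>>0)&0x3 = 0x0
opcode:2 @ bit 2 → (0xd8>>2)&0x3 = 0x2
rsvd:1 @ bit 4 → (0xd8>>4)&0x1 = 0x1
tag:1 @ bit 5 → (0xd8>>5)&0x1 = 0x0
kind:2 @ bit 6 → (0xd8>>6)&0x3 = 0x3  ←

3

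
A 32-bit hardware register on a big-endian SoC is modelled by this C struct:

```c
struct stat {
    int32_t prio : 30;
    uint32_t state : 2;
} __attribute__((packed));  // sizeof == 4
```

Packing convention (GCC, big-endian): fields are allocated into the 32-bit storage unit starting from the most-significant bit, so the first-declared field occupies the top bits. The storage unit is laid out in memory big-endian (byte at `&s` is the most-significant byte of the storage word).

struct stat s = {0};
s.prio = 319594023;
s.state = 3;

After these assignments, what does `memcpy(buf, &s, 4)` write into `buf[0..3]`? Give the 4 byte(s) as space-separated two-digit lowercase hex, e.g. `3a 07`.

4c 32 78 9f

prio (30b) val=319594023 bits=0x130c9e27 at bit 2: 0x4c32789c
state (2b) val=3 bits=0x3 at bit 0: 0x4c32789f
word = 0x4c32789f → big-endian bytes:
  [0]=0x4c  [1]=0x32  [2]=0x78  [3]=0x9f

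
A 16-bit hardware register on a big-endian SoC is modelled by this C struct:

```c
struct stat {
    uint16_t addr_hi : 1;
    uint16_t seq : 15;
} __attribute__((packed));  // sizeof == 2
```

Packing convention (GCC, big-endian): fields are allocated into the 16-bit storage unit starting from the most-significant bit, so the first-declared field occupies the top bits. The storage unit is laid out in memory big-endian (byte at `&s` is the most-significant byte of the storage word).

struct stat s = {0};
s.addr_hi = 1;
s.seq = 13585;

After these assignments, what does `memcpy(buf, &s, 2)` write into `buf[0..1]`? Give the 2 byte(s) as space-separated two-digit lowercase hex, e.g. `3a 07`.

addr_hi (1b) val=1 bits=0x1 at bit 15: 0x8000
seq (15b) val=13585 bits=0x3511 at bit 0: 0xb511
word = 0xb511 → big-endian bytes:
  [0]=0xb5  [1]=0x11

b5 11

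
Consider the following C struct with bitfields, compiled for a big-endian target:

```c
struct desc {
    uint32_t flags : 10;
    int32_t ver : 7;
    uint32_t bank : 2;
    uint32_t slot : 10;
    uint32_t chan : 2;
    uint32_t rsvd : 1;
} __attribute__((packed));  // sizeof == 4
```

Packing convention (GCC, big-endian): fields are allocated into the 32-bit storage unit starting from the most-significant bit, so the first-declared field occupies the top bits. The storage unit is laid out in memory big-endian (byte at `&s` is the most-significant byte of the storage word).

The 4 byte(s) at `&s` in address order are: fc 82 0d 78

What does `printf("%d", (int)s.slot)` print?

[0]=0xfc [1]=0x82 [2]=0x0d [3]=0x78 (big-endian) → word 0xfc820d78
flags [22+:10] = (word>>22) & 0x3ff = 1010
ver [15+:7] = (word>>15) & 0x7f = 4
bank [13+:2] = (word>>13) & 0x3 = 0
slot [3+:10] = (word>>3) & 0x3ff = 431  ←
chan [1+:2] = (word>>1) & 0x3 = 0
rsvd [0+:1] = (word>>0) & 0x1 = 0

431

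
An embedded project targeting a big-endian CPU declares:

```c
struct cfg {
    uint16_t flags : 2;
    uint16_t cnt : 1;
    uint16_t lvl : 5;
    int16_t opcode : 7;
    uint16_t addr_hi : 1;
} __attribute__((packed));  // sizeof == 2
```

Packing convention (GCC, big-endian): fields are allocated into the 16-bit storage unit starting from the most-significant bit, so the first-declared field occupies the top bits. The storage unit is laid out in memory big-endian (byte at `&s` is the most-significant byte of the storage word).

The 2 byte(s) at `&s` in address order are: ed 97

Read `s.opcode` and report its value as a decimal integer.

[0]=0xed [1]=0x97 (big-endian) → word 0xed97
flags:2 @ bit 14 → (0xed97>>14)&0x3 = 0x3
cnt:1 @ bit 13 → (0xed97>>13)&0x1 = 0x1
lvl:5 @ bit 8 → (0xed97>>8)&0x1f = 0xd
opcode:7 @ bit 1 → (0xed97>>1)&0x7f = 0x4b  ←
addr_hi:1 @ bit 0 → (0xed97>>0)&0x1 = 0x1
opcode signed 7b, MSB=1: 75 - 128 = -53

-53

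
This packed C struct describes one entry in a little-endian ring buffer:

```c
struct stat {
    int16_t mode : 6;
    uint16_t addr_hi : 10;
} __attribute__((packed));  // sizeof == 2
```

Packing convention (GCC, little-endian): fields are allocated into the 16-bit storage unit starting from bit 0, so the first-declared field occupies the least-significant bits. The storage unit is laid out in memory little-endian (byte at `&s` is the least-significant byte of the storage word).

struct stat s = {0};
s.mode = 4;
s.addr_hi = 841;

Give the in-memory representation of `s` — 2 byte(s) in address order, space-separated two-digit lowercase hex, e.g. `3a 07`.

[0+:6] mode=4 & 0x3f = 0x4; word=0x0004
[6+:10] addr_hi=841 & 0x3ff = 0x349; word=0xd244
word = 0xd244 → little-endian bytes:
  [0]=0x44  [1]=0xd2

44 d2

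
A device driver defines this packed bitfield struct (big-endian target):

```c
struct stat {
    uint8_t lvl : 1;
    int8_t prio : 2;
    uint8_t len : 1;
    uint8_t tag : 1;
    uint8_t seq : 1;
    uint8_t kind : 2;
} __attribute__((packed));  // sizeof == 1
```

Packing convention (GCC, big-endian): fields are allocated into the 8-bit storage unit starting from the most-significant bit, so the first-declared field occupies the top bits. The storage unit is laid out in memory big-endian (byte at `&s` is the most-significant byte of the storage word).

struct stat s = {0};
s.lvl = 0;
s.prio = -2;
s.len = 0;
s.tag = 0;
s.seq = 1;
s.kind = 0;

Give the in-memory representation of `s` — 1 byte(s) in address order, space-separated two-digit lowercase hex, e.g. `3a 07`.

44

lvl:1 = 0 → 0x0 << 7 → word 0x00
prio:2 = -2 → 0x2 << 5 → word 0x40
len:1 = 0 → 0x0 << 4 → word 0x40
tag:1 = 0 → 0x0 << 3 → word 0x40
seq:1 = 1 → 0x1 << 2 → word 0x44
kind:2 = 0 → 0x0 << 0 → word 0x44
word = 0x44 → big-endian bytes:
  [0]=0x44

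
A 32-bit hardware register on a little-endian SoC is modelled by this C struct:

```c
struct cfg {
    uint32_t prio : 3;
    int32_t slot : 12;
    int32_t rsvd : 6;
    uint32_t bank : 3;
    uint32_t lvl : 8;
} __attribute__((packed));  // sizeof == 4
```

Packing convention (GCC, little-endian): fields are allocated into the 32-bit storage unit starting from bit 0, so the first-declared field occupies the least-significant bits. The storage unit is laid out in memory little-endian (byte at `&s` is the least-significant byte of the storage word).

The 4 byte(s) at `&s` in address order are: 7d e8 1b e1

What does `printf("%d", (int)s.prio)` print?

5

[0]=0x7d [1]=0xe8 [2]=0x1b [3]=0xe1 (little-endian) → word 0xe11be87d
prio [0+:3] = (word>>0) & 0x7 = 5  ←
slot [3+:12] = (word>>3) & 0xfff = 3343
rsvd [15+:6] = (word>>15) & 0x3f = 55
bank [21+:3] = (word>>21) & 0x7 = 0
lvl [24+:8] = (word>>24) & 0xff = 225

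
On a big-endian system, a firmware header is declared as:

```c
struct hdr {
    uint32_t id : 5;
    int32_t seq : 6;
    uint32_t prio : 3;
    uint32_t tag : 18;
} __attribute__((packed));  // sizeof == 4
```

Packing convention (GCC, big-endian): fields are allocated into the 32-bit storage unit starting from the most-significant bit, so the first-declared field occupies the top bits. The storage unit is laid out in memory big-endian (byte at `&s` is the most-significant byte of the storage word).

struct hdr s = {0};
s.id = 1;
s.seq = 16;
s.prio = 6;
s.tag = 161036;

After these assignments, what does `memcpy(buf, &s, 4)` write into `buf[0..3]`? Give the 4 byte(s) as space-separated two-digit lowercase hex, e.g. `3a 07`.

0a 1a 75 0c

id:5 = 1 → 0x1 << 27 → word 0x08000000
seq:6 = 16 → 0x10 << 21 → word 0x0a000000
prio:3 = 6 → 0x6 << 18 → word 0x0a180000
tag:18 = 161036 → 0x2750c << 0 → word 0x0a1a750c
word = 0x0a1a750c → big-endian bytes:
  [0]=0x0a  [1]=0x1a  [2]=0x75  [3]=0x0c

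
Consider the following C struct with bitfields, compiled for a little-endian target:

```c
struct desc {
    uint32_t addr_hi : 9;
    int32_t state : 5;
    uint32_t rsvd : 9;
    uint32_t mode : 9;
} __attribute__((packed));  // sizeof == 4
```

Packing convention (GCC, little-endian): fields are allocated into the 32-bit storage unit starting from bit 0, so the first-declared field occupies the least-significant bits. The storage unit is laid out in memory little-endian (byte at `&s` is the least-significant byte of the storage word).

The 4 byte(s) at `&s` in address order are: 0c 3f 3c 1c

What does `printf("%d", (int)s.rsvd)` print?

[0]=0x0c [1]=0x3f [2]=0x3c [3]=0x1c (little-endian) → word 0x1c3c3f0c
addr_hi [0+:9] = (word>>0) & 0x1ff = 268
state [9+:5] = (word>>9) & 0x1f = 31
rsvd [14+:9] = (word>>14) & 0x1ff = 240  ←
mode [23+:9] = (word>>23) & 0x1ff = 56

240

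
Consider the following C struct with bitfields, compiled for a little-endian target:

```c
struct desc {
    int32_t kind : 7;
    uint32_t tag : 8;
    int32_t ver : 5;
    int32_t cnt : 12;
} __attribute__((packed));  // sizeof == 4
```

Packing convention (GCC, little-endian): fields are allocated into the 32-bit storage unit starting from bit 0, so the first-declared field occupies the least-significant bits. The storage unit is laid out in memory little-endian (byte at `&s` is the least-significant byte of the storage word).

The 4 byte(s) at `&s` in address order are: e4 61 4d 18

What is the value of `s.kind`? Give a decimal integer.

[0]=0xe4 [1]=0x61 [2]=0x4d [3]=0x18 (little-endian) → word 0x184d61e4
kind:7 @ bit 0 → (0x184d61e4>>0)&0x7f = 0x64  ←
tag:8 @ bit 7 → (0x184d61e4>>7)&0xff = 0xc3
ver:5 @ bit 15 → (0x184d61e4>>15)&0x1f = 0x1a
cnt:12 @ bit 20 → (0x184d61e4>>20)&0xfff = 0x184
kind signed 7b, MSB=1: 100 - 128 = -28

-28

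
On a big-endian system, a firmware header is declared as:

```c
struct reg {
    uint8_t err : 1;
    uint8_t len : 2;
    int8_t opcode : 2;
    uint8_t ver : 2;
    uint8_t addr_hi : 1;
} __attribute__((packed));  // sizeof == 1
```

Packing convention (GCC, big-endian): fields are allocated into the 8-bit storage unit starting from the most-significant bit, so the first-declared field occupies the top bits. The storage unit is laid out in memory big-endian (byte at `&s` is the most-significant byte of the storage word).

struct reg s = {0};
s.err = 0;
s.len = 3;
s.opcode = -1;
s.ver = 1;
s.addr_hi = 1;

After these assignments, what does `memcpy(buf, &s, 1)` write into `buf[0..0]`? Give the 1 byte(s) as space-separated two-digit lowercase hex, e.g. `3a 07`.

7b

err:1 = 0 → 0x0 << 7 → word 0x00
len:2 = 3 → 0x3 << 5 → word 0x60
opcode:2 = -1 → 0x3 << 3 → word 0x78
ver:2 = 1 → 0x1 << 1 → word 0x7a
addr_hi:1 = 1 → 0x1 << 0 → word 0x7b
word = 0x7b → big-endian bytes:
  [0]=0x7b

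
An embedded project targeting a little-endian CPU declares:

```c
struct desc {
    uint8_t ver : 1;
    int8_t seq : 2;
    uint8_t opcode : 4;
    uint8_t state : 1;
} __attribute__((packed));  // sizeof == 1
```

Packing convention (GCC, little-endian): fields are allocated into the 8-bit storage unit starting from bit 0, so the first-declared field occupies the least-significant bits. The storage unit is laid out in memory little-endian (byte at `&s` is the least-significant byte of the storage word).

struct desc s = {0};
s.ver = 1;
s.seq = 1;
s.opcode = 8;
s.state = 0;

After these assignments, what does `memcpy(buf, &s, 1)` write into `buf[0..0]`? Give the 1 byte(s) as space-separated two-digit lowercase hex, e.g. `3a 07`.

43

ver:1 = 1 → 0x1 << 0 → word 0x01
seq:2 = 1 → 0x1 << 1 → word 0x03
opcode:4 = 8 → 0x8 << 3 → word 0x43
state:1 = 0 → 0x0 << 7 → word 0x43
word = 0x43 → little-endian bytes:
  [0]=0x43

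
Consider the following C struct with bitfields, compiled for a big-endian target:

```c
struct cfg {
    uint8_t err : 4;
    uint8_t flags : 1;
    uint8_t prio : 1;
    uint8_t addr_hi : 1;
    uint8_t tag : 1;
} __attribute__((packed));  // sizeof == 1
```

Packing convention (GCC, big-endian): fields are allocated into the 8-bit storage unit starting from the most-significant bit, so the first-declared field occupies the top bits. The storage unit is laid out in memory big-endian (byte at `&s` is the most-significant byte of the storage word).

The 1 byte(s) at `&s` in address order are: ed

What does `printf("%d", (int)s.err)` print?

14

[0]=0xed (big-endian) → word 0xed
err:4 @ bit 4 → (0xed>>4)&0xf = 0xe  ←
flags:1 @ bit 3 → (0xed>>3)&0x1 = 0x1
prio:1 @ bit 2 → (0xed>>2)&0x1 = 0x1
addr_hi:1 @ bit 1 → (0xed>>1)&0x1 = 0x0
tag:1 @ bit 0 → (0xed>>0)&0x1 = 0x1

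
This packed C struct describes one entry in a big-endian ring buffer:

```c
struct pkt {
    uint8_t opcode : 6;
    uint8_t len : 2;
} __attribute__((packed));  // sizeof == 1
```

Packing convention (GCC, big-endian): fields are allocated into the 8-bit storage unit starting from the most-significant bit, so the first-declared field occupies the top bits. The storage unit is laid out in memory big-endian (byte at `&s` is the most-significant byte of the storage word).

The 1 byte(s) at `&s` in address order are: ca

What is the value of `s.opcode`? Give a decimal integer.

50

[0]=0xca (big-endian) → word 0xca
opcode [2+:6] = (word>>2) & 0x3f = 50  ←
len [0+:2] = (word>>0) & 0x3 = 2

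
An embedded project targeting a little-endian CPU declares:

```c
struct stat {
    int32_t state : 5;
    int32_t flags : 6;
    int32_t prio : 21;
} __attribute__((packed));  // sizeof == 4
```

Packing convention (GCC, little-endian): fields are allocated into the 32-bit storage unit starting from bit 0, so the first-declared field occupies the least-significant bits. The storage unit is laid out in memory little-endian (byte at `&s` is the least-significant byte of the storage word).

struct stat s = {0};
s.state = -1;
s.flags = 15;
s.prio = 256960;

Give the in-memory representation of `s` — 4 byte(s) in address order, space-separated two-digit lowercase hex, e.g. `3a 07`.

ff 01 5e 1f

[0+:5] state=-1 & 0x1f = 0x1f; word=0x0000001f
[5+:6] flags=15 & 0x3f = 0xf; word=0x000001ff
[11+:21] prio=256960 & 0x1fffff = 0x3ebc0; word=0x1f5e01ff
word = 0x1f5e01ff → little-endian bytes:
  [0]=0xff  [1]=0x01  [2]=0x5e  [3]=0x1f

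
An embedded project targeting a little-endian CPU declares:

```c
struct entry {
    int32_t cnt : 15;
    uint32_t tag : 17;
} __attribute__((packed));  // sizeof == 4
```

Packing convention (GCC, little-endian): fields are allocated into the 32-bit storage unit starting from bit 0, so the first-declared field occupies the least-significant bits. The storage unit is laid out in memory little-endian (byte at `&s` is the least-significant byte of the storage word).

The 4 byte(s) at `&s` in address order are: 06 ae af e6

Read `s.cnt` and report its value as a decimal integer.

11782

[0]=0x06 [1]=0xae [2]=0xaf [3]=0xe6 (little-endian) → word 0xe6afae06
cnt [0+:15] = (word>>0) & 0x7fff = 11782  ←
tag [15+:17] = (word>>15) & 0x1ffff = 118111
cnt signed 15b, MSB=0: value = 11782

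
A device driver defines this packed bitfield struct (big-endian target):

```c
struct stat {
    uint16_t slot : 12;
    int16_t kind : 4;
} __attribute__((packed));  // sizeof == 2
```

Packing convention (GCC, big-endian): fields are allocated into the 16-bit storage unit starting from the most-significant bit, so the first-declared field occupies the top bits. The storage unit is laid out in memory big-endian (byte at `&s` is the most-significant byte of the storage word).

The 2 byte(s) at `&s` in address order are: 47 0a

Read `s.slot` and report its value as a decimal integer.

1136

[0]=0x47 [1]=0x0a (big-endian) → word 0x470a
slot [4+:12] = (word>>4) & 0xfff = 1136  ←
kind [0+:4] = (word>>0) & 0xf = 10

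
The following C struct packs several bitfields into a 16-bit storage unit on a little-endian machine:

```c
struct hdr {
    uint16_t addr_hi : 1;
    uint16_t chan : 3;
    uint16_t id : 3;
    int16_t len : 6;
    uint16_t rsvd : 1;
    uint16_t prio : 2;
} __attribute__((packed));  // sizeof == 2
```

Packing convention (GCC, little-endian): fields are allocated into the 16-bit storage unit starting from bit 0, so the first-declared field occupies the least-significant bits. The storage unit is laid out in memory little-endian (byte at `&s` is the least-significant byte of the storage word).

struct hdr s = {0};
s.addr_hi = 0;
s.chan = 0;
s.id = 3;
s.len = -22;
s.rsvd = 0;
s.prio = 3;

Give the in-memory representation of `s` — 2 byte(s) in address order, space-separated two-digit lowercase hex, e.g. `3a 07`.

30 d5

addr_hi:1 = 0 → 0x0 << 0 → word 0x0000
chan:3 = 0 → 0x0 << 1 → word 0x0000
id:3 = 3 → 0x3 << 4 → word 0x0030
len:6 = -22 → 0x2a << 7 → word 0x1530
rsvd:1 = 0 → 0x0 << 13 → word 0x1530
prio:2 = 3 → 0x3 << 14 → word 0xd530
word = 0xd530 → little-endian bytes:
  [0]=0x30  [1]=0xd5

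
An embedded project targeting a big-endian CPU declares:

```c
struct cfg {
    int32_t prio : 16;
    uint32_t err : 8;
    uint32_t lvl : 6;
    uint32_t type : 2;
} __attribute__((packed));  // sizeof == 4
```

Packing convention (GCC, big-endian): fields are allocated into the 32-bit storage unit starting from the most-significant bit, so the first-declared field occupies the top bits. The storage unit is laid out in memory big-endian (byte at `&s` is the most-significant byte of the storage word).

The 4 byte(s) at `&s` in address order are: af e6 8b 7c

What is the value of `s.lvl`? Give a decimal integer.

[0]=0xaf [1]=0xe6 [2]=0x8b [3]=0x7c (big-endian) → word 0xafe68b7c
prio [16+:16] = (word>>16) & 0xffff = 45030
err [8+:8] = (word>>8) & 0xff = 139
lvl [2+:6] = (word>>2) & 0x3f = 31  ←
type [0+:2] = (word>>0) & 0x3 = 0

31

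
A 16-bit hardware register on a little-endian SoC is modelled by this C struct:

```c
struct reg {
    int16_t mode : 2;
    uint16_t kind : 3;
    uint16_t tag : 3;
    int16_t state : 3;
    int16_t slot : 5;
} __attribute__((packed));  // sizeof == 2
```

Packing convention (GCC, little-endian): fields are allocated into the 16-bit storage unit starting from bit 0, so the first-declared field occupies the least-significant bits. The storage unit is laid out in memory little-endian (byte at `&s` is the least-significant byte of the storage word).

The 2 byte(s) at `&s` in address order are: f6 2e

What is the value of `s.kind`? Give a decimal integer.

5

[0]=0xf6 [1]=0x2e (little-endian) → word 0x2ef6
mode:2 @ bit 0 → (0x2ef6>>0)&0x3 = 0x2
kind:3 @ bit 2 → (0x2ef6>>2)&0x7 = 0x5  ←
tag:3 @ bit 5 → (0x2ef6>>5)&0x7 = 0x7
state:3 @ bit 8 → (0x2ef6>>8)&0x7 = 0x6
slot:5 @ bit 11 → (0x2ef6>>11)&0x1f = 0x5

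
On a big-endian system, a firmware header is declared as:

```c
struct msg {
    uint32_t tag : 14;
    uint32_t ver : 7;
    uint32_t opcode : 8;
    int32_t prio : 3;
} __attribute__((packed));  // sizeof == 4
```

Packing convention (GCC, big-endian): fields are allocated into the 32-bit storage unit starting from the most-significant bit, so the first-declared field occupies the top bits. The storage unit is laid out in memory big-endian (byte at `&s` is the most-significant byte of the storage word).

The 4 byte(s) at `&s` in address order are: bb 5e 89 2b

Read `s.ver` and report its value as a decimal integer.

81

[0]=0xbb [1]=0x5e [2]=0x89 [3]=0x2b (big-endian) → word 0xbb5e892b
tag [18+:14] = (word>>18) & 0x3fff = 11991
ver [11+:7] = (word>>11) & 0x7f = 81  ←
opcode [3+:8] = (word>>3) & 0xff = 37
prio [0+:3] = (word>>0) & 0x7 = 3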